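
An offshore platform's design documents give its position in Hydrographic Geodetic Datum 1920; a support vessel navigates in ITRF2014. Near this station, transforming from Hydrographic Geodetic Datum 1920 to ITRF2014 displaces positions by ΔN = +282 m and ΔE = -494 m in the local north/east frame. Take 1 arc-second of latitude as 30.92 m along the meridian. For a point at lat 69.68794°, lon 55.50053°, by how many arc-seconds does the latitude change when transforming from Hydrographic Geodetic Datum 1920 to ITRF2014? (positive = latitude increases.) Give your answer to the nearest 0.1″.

Δφ = 9.1″

1″ of latitude = 30.92 m, so Δφ = 282.0 / 30.92 = 9.120″.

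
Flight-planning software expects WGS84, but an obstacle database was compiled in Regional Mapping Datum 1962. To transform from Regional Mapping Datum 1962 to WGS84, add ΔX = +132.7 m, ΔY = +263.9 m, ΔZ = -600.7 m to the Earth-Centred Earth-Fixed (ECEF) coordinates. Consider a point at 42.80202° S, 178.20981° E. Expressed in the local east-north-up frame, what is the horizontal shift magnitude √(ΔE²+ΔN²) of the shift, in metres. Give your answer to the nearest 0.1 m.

589.6 m

At φ = -42.80202°, λ = 178.20981°: sin φ = -0.679467, cos φ = 0.733706, sin λ = 0.031240, cos λ = -0.999512.
ΔE = −sin λ·ΔX + cos λ·ΔY = −(0.031240)·(132.7) + (-0.999512)·(263.9) = -267.92 m.
ΔN = −sin φ cos λ·ΔX − sin φ sin λ·ΔY + cos φ·ΔZ = −(-0.679467)(-0.999512)(132.7) − (-0.679467)(0.031240)(263.9) + (0.733706)(-600.7) = -525.26 m.
Horizontal magnitude = √(ΔE² + ΔN²) = √((-267.92)² + (-525.26)²) = 589.64 m.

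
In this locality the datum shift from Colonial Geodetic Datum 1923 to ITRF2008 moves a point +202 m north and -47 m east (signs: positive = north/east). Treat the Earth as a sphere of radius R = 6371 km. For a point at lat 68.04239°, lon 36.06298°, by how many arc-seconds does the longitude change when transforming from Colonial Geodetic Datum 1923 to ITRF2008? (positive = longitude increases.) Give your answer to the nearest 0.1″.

Δλ = -4.1″

At latitude 68.04239°, cos φ = 0.373921.
One radian of longitude at latitude φ spans R cos φ, so Δλ = ΔE / (R cos φ) = -47.0 / (6371000 × 0.373921) = -1.9729e-05 rad = -4.069″.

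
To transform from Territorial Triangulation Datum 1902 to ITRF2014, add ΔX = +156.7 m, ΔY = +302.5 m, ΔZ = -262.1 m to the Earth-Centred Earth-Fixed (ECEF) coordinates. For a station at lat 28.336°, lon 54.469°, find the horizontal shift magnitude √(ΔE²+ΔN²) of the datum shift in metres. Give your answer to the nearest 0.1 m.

At φ = 28.336°, λ = 54.469°: sin φ = 0.474641, cos φ = 0.880179, sin λ = 0.813801, cos λ = 0.581143.
ΔE = −sin λ·ΔX + cos λ·ΔY = −(0.813801)·(156.7) + (0.581143)·(302.5) = 48.27 m.
ΔN = −sin φ cos λ·ΔX − sin φ sin λ·ΔY + cos φ·ΔZ = −(0.474641)(0.581143)(156.7) − (0.474641)(0.813801)(302.5) + (0.880179)(-262.1) = -390.76 m.
Horizontal magnitude = √(ΔE² + ΔN²) = √(48.27² + (-390.76)²) = 393.73 m.

393.7 m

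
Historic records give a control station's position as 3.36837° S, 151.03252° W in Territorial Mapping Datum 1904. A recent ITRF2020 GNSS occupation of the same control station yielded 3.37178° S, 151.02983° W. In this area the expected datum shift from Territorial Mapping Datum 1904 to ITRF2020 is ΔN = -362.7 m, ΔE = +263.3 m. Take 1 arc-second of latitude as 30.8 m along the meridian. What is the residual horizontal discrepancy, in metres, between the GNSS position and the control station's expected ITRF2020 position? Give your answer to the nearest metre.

38 m

Observed coordinate differences: Δφ = -0.00341°, Δλ = +0.00269°.
Converting to metres (1° lat = 110880 m, cos φ = 0.998272): observed ΔN = -378.1 m, observed ΔE = 297.8 m.
Subtracting the expected shift leaves a residual of -378.1 − (-362.7) = -15.4 m north and 297.8 − (263.3) = 34.5 m east.
Residual distance = √((-15.4)² + 34.5²) = 37.7 m.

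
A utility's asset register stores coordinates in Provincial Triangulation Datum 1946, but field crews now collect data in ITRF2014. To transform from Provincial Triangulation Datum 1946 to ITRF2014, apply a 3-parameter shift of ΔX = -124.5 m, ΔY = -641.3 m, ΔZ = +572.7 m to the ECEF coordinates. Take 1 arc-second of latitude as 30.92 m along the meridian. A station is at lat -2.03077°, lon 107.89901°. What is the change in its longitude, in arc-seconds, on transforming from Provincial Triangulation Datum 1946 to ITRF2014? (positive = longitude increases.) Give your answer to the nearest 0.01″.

sin φ = -0.035436, cos φ = 0.999372, sin λ = 0.951600, cos λ = -0.307340.
East component: ΔE = −sin λ·ΔX + cos λ·ΔY = −(0.951600)(-124.5) + (-0.307340)(-641.3) = 315.57 m.
1° of latitude spans 3600 × 30.92 = 111312 m; at latitude φ, 1° of longitude spans that × cos φ = 111242.1 m, so Δλ = 315.57 / 111242.1 × 3600 = 10.212″.

Δλ = 10.21″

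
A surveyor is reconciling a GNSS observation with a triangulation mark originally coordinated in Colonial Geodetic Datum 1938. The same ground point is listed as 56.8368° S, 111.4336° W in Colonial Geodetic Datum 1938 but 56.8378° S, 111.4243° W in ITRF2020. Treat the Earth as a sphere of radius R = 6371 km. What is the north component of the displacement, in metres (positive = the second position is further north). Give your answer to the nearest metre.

Δφ = -56.8378° − -56.8368° = -0.0010°; Δλ = -111.4243° − -111.4336° = +0.0093°.
1° along a meridian = πR/180 = 111195 m.
ΔN = Δφ × 111195 = -111.2 m; ΔE = Δλ × 111195 × cos(-56.8368°) = +0.0093 × 111195 × 0.547026 = 565.7 m.

ΔN = -111 m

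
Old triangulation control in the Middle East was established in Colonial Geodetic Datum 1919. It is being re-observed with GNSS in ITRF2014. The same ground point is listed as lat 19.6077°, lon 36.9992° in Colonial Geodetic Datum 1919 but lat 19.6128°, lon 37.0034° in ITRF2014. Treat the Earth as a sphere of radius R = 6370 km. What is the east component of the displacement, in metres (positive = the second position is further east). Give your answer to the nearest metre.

Δφ = 19.6128° − 19.6077° = +0.0051°; Δλ = 37.0034° − 36.9992° = +0.0042°.
1° along a meridian = πR/180 = 111177 m.
ΔN = Δφ × 111177 = 567.0 m; ΔE = Δλ × 111177 × cos(19.6077°) = +0.0042 × 111177 × 0.942012 = 439.9 m.

ΔE = 440 m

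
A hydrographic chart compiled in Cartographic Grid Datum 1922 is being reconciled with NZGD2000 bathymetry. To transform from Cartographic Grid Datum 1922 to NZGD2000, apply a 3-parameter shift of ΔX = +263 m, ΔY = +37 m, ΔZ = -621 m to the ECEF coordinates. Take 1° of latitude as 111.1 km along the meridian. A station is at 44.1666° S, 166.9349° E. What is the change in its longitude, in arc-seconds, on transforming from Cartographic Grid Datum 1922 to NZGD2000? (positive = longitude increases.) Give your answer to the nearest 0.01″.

Δλ = -4.31″

sin φ = -0.696747, cos φ = 0.717317, sin λ = 0.226058, cos λ = -0.974114.
East component: ΔE = −sin λ·ΔX + cos λ·ΔY = −(0.226058)(263) + (-0.974114)(37) = -95.50 m.
1° of latitude spans 111100 m; at latitude φ, 1° of longitude spans that × cos φ = 79693.9 m, so Δλ = -95.50 / 79693.9 × 3600 = -4.314″.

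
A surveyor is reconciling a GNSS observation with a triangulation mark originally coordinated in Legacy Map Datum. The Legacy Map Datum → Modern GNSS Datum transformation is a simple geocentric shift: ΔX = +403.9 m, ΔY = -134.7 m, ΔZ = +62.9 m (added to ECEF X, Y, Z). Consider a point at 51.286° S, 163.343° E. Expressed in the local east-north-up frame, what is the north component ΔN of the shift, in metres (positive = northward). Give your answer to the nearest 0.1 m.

At φ = -51.286°, λ = 163.343°: sin φ = -0.780278, cos φ = 0.625433, sin λ = 0.286642, cos λ = -0.958038.
ΔN = −sin φ cos λ·ΔX − sin φ sin λ·ΔY + cos φ·ΔZ = −(-0.780278)(-0.958038)(403.9) − (-0.780278)(0.286642)(-134.7) + (0.625433)(62.9) = -292.72 m.

ΔN = -292.7 m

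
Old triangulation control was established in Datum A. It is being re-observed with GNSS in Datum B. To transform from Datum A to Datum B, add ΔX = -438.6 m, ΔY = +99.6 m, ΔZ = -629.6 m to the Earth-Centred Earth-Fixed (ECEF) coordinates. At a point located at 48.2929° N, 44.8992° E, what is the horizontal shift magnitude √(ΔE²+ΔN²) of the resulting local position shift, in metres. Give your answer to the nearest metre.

449 m

The local east axis at (φ, λ) is (−sin λ, cos λ, 0), so ΔE = −sin(44.8992°)·(-438.6) + cos(44.8992°)·99.6 = 380.14 m.
The local north axis is (−sin φ cos λ, −sin φ sin λ, cos φ), giving ΔN = 231.942 − 52.486 − 418.887 = -239.43 m.
Horizontal magnitude = √(ΔE² + ΔN²) = √(380.14² + (-239.43)²) = 449.26 m.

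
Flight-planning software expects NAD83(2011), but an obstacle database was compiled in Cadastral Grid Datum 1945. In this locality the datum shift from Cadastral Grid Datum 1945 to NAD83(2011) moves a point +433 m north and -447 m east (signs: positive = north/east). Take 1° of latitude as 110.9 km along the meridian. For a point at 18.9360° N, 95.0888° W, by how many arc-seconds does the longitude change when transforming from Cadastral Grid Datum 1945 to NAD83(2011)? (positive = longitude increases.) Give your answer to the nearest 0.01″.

Δλ = -15.34″

At latitude 18.9360°, cos φ = 0.945882.
1° of longitude at this latitude = 110.9 × cos φ = 104.90 km, so Δλ = -447.0 / 104898.3 = -0.0042613° = -15.341″.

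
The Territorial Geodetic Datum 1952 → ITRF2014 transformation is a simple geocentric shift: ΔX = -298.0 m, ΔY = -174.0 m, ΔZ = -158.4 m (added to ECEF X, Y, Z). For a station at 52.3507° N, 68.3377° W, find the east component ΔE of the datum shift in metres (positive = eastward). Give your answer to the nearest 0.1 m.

ΔE = -341.2 m

The local east axis at (φ, λ) is (−sin λ, cos λ, 0), so ΔE = −sin(-68.3377°)·(-298.0) + cos(-68.3377°)·(-174.0) = -341.18 m.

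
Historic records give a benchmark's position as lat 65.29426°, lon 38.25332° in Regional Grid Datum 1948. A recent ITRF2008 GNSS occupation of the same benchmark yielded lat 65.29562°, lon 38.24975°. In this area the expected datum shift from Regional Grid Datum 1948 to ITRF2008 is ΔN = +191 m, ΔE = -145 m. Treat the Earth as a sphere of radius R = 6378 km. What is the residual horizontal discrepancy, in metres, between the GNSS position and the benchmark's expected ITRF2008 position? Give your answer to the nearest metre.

Observed coordinate differences: Δφ = +0.00136°, Δλ = -0.00357°.
Converting to metres (1° lat = 111317 m, cos φ = 0.417958): observed ΔN = 151.4 m, observed ΔE = -166.1 m.
Subtracting the expected shift leaves a residual of 151.4 − (191) = -39.6 m north and -166.1 − (-145) = -21.1 m east.
Residual distance = √((-39.6)² + (-21.1)²) = 44.9 m.

45 m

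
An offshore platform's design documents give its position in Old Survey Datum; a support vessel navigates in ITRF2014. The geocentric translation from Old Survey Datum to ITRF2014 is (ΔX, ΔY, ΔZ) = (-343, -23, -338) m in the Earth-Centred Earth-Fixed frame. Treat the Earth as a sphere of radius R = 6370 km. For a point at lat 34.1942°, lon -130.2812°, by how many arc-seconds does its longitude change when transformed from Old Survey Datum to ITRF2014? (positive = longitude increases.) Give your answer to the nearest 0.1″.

Δλ = -9.7″

sin φ = 0.562000, cos φ = 0.827137, sin λ = -0.762881, cos λ = -0.646539.
East component: ΔE = −sin λ·ΔX + cos λ·ΔY = −(-0.762881)(-343) + (-0.646539)(-23) = -246.80 m.
1° of latitude spans πR/180 = 111177 m; at latitude φ, 1° of longitude spans that × cos φ = 91959.1 m, so Δλ = -246.80 / 91959.1 × 3600 = -9.662″.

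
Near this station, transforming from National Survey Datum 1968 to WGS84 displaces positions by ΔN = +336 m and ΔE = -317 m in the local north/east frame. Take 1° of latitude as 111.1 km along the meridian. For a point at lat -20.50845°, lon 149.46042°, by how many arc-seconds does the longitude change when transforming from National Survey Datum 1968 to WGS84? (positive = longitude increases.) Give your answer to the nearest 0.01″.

At latitude -20.50845°, cos φ = 0.936621.
1° of longitude at this latitude = 111.1 × cos φ = 104.06 km, so Δλ = -317.0 / 104058.5 = -0.0030464° = -10.967″.

Δλ = -10.97″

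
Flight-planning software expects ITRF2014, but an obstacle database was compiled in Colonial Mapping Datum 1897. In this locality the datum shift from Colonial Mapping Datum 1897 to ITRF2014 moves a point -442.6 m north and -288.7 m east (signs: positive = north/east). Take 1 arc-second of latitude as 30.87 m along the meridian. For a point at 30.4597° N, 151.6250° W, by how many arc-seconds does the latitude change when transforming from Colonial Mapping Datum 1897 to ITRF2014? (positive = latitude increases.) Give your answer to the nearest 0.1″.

Δφ = -14.3″

1″ of latitude = 30.87 m, so Δφ = -442.6 / 30.87 = -14.338″.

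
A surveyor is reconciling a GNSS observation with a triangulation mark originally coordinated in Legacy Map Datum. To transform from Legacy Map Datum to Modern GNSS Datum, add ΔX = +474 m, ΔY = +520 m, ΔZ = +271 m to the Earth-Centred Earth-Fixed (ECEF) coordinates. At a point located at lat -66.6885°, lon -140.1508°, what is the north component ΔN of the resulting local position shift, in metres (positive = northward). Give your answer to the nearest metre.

The local north axis is (−sin φ cos λ, −sin φ sin λ, cos φ), giving ΔN = -334.199 − 306.000 + 107.243 = -532.96 m.

ΔN = -533 m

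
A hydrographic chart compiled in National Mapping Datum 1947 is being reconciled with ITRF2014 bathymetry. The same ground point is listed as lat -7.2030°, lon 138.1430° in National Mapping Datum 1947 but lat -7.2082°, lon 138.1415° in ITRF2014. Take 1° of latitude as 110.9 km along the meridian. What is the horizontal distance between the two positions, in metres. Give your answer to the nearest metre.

600 m

Δφ = -7.2082° − -7.2030° = -0.0052°; Δλ = 138.1415° − 138.1430° = -0.0015°.
ΔN = Δφ × 110900 = -576.7 m; ΔE = Δλ × 110900 × cos(-7.2030°) = -0.0015 × 110900 × 0.992108 = -165.0 m.
Distance = √(ΔE² + ΔN²) = √((-165.0)² + (-576.7)²) = 599.8 m.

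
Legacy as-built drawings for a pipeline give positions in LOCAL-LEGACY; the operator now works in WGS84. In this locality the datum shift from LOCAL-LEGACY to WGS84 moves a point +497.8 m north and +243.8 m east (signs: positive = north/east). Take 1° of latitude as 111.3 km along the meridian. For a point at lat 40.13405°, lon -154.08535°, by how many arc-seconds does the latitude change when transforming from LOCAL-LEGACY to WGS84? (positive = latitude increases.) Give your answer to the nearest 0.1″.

1° of latitude = 111.3 km, so Δφ = 497.8 / 111300 = 0.0044726° = 16.101″.

Δφ = 16.1″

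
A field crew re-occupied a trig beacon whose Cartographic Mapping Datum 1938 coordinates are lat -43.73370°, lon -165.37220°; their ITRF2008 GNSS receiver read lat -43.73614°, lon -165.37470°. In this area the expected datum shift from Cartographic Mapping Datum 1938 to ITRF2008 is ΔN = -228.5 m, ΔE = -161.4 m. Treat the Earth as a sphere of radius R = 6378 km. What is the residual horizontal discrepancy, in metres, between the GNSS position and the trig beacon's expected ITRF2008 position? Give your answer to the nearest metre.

59 m

Observed coordinate differences: Δφ = -0.00244°, Δλ = -0.00250°.
Converting to metres (1° lat = 111317 m, cos φ = 0.722561): observed ΔN = -271.6 m, observed ΔE = -201.1 m.
Subtracting the expected shift leaves a residual of -271.6 − (-228.5) = -43.1 m north and -201.1 − (-161.4) = -39.7 m east.
Residual distance = √((-43.1)² + (-39.7)²) = 58.6 m.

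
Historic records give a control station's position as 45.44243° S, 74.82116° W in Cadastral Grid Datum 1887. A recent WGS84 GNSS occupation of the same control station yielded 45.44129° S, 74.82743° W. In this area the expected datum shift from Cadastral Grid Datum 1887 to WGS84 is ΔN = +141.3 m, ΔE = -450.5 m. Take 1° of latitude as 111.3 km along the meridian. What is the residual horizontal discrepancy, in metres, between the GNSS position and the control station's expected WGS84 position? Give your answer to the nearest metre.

Observed coordinate differences: Δφ = +0.00114°, Δλ = -0.00627°.
Converting to metres (1° lat = 111300 m, cos φ = 0.701626): observed ΔN = 126.9 m, observed ΔE = -489.6 m.
Subtracting the expected shift leaves a residual of 126.9 − (141.3) = -14.4 m north and -489.6 − (-450.5) = -39.1 m east.
Residual distance = √((-14.4)² + (-39.1)²) = 41.7 m.

42 m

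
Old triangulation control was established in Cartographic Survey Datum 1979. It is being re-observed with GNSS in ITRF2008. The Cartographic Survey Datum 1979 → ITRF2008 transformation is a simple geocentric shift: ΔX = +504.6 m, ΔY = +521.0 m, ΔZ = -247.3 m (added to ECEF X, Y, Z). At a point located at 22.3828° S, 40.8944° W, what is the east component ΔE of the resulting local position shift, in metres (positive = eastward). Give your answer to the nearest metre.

ΔE = 724 m

The local east axis at (φ, λ) is (−sin λ, cos λ, 0), so ΔE = −sin(-40.8944°)·504.6 + cos(-40.8944°)·521.0 = 724.18 m.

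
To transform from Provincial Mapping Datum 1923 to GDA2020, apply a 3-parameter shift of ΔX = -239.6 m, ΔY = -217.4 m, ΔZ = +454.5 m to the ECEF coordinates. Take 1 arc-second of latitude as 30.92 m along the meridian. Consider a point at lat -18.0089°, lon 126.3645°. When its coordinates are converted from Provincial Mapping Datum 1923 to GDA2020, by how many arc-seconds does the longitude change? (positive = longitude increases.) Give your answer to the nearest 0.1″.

sin φ = -0.309165, cos φ = 0.951009, sin λ = 0.805261, cos λ = -0.592920.
East component: ΔE = −sin λ·ΔX + cos λ·ΔY = −(0.805261)(-239.6) + (-0.592920)(-217.4) = 321.84 m.
1° of latitude spans 3600 × 30.92 = 111312 m; at latitude φ, 1° of longitude spans that × cos φ = 105858.7 m, so Δλ = 321.84 / 105858.7 × 3600 = 10.945″.

Δλ = 10.9″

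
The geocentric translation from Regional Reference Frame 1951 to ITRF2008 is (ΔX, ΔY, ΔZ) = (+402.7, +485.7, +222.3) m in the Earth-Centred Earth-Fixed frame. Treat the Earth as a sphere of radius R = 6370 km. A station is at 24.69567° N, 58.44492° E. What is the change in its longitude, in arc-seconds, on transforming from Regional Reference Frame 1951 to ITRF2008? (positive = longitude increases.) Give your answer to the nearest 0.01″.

Δλ = -3.17″

sin φ = 0.417798, cos φ = 0.908540, sin λ = 0.852137, cos λ = 0.523318.
East component: ΔE = −sin λ·ΔX + cos λ·ΔY = −(0.852137)(402.7) + (0.523318)(485.7) = -88.98 m.
1° of latitude spans πR/180 = 111177 m; at latitude φ, 1° of longitude spans that × cos φ = 101009.2 m, so Δλ = -88.98 / 101009.2 × 3600 = -3.171″.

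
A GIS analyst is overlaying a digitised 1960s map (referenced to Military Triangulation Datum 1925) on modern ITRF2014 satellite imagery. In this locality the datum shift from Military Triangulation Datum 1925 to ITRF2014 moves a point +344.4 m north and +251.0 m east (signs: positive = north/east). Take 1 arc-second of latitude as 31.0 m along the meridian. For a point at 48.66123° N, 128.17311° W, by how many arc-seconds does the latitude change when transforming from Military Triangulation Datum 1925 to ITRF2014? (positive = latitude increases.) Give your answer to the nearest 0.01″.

Δφ = 11.11″

1″ of latitude = 31.00 m, so Δφ = 344.4 / 31.00 = 11.110″.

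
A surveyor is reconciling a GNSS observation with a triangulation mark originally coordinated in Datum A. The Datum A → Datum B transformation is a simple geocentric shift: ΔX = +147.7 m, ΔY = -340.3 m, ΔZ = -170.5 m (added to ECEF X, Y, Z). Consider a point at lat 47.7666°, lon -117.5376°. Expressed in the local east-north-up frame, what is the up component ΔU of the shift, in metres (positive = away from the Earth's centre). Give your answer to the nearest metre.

The local up (radial) axis is (cos φ cos λ, cos φ sin λ, sin φ), giving ΔU = -45.899 + 202.820 − 126.240 = 30.68 m.

ΔU = 31 m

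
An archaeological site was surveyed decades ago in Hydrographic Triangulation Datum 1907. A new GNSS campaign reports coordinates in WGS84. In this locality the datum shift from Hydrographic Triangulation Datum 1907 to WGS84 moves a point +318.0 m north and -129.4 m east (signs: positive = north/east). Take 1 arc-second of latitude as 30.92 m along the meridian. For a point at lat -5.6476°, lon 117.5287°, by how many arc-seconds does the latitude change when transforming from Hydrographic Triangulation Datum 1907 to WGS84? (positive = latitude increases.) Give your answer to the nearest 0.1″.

1″ of latitude = 30.92 m, so Δφ = 318.0 / 30.92 = 10.285″.

Δφ = 10.3″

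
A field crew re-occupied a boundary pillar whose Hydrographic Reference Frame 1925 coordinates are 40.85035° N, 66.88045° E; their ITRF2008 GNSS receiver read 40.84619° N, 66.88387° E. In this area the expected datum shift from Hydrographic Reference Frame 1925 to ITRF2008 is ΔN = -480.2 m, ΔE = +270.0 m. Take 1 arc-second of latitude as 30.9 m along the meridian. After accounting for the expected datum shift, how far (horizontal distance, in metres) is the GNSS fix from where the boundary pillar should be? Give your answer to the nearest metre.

25 m

Observed coordinate differences: Δφ = -0.00416°, Δλ = +0.00342°.
Converting to metres (1° lat = 111240 m, cos φ = 0.756421): observed ΔN = -462.8 m, observed ΔE = 287.8 m.
Subtracting the expected shift leaves a residual of -462.8 − (-480.2) = 17.4 m north and 287.8 − (270.0) = 17.8 m east.
Residual distance = √(17.4² + 17.8²) = 24.9 m.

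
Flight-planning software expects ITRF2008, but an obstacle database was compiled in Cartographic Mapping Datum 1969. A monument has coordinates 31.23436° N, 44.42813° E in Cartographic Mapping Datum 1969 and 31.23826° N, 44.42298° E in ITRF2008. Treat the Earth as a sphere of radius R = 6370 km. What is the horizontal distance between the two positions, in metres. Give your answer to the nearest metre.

654 m

Δφ = 31.23826° − 31.23436° = +0.00390°; Δλ = 44.42298° − 44.42813° = -0.00515°.
1° along a meridian = πR/180 = 111177 m.
ΔN = Δφ × 111177 = 433.6 m; ΔE = Δλ × 111177 × cos(31.23436°) = -0.00515 × 111177 × 0.855053 = -489.6 m.
Distance = √(ΔE² + ΔN²) = √((-489.6)² + 433.6²) = 654.0 m.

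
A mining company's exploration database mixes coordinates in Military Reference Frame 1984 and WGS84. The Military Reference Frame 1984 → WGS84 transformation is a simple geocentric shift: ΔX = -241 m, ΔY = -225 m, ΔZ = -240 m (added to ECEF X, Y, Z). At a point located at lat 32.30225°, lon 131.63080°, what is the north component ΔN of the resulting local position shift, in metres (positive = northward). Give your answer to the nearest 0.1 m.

At φ = 32.30225°, λ = 131.63080°: sin φ = 0.534386, cos φ = 0.845241, sin λ = 0.747441, cos λ = -0.664328.
ΔN = −sin φ cos λ·ΔX − sin φ sin λ·ΔY + cos φ·ΔZ = −(0.534386)(-0.664328)(-241) − (0.534386)(0.747441)(-225) + (0.845241)(-240) = -198.54 m.

ΔN = -198.5 m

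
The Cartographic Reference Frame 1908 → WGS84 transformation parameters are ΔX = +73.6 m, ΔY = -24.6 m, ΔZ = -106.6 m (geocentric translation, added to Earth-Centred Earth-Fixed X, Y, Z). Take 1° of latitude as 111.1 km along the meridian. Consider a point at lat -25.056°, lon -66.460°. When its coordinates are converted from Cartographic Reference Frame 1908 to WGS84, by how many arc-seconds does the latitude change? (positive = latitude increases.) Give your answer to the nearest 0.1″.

Δφ = -2.4″

sin φ = -0.423504, cos φ = 0.905894, sin λ = -0.916781, cos λ = 0.399389.
North component: ΔN = −sin φ cos λ·ΔX − sin φ sin λ·ΔY + cos φ·ΔZ = −(-0.423504)(0.399389)(73.6) − (-0.423504)(-0.916781)(-24.6) + (0.905894)(-106.6) = -74.57 m.
1° of latitude spans 111100 m, so Δφ = -74.57 / 111100 × 3600 = -2.416″.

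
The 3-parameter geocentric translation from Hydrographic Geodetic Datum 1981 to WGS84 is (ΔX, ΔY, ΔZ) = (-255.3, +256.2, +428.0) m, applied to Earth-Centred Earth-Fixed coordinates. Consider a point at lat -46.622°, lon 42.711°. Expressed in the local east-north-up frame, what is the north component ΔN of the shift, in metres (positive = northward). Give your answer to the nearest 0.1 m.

The local north axis is (−sin φ cos λ, −sin φ sin λ, cos φ), giving ΔN = -136.348 + 126.310 + 293.954 = 283.92 m.

ΔN = 283.9 m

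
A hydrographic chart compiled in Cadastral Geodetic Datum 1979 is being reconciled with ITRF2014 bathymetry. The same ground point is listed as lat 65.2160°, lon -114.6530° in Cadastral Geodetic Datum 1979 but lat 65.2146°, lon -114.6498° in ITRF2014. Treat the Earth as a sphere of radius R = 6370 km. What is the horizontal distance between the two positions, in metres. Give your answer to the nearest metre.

216 m

Δφ = 65.2146° − 65.2160° = -0.0014°; Δλ = -114.6498° − -114.6530° = +0.0032°.
1° along a meridian = πR/180 = 111177 m.
ΔN = Δφ × 111177 = -155.6 m; ΔE = Δλ × 111177 × cos(65.2160°) = +0.0032 × 111177 × 0.419199 = 149.1 m.
Distance = √(ΔE² + ΔN²) = √(149.1² + (-155.6)²) = 215.6 m.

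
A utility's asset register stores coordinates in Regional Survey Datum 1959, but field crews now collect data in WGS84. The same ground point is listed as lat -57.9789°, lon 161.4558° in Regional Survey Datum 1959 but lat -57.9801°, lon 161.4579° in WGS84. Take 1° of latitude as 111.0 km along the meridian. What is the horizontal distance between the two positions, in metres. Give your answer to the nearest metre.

Δφ = -57.9801° − -57.9789° = -0.0012°; Δλ = 161.4579° − 161.4558° = +0.0021°.
ΔN = Δφ × 111000 = -133.2 m; ΔE = Δλ × 111000 × cos(-57.9789°) = +0.0021 × 111000 × 0.530232 = 123.6 m.
Distance = √(ΔE² + ΔN²) = √(123.6² + (-133.2)²) = 181.7 m.

182 m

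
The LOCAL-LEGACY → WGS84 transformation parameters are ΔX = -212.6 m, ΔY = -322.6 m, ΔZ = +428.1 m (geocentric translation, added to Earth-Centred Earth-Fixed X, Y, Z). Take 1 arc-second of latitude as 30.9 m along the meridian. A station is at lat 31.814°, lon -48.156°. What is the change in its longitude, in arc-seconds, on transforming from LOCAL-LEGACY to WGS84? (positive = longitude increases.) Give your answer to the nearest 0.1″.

sin φ = 0.527163, cos φ = 0.849764, sin λ = -0.744964, cos λ = 0.667105.
East component: ΔE = −sin λ·ΔX + cos λ·ΔY = −(-0.744964)(-212.6) + (0.667105)(-322.6) = -373.59 m.
1° of latitude spans 3600 × 30.90 = 111240 m; at latitude φ, 1° of longitude spans that × cos φ = 94527.7 m, so Δλ = -373.59 / 94527.7 × 3600 = -14.228″.

Δλ = -14.2″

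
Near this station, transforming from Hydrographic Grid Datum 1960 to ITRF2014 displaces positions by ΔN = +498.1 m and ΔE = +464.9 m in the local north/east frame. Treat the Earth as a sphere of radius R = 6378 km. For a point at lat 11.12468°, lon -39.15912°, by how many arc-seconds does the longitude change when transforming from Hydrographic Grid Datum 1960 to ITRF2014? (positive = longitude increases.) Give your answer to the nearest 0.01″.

Δλ = 15.32″

At latitude 11.12468°, cos φ = 0.981210.
One radian of longitude at latitude φ spans R cos φ, so Δλ = ΔE / (R cos φ) = 464.9 / (6378000 × 0.981210) = 7.4287e-05 rad = 15.323″.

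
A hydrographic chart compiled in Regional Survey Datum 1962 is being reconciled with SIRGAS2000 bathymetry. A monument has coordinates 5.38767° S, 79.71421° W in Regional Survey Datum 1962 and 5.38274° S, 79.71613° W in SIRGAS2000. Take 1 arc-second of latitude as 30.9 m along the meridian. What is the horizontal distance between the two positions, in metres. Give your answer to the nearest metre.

Δφ = -5.38274° − -5.38767° = +0.00493°; Δλ = -79.71613° − -79.71421° = -0.00192°.
1° of latitude = 3600 × 30.90 = 111240 m.
ΔN = Δφ × 111240 = 548.4 m; ΔE = Δλ × 111240 × cos(-5.38767°) = -0.00192 × 111240 × 0.995582 = -212.6 m.
Distance = √(ΔE² + ΔN²) = √((-212.6)² + 548.4²) = 588.2 m.

588 m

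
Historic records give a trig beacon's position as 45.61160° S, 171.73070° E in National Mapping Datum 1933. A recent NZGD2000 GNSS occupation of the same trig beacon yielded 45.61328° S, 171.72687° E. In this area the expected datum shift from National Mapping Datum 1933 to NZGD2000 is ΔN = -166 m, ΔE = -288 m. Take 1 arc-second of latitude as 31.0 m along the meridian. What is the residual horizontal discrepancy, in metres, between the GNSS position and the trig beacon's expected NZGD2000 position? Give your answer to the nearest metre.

24 m

Observed coordinate differences: Δφ = -0.00168°, Δλ = -0.00383°.
Converting to metres (1° lat = 111600 m, cos φ = 0.699519): observed ΔN = -187.5 m, observed ΔE = -299.0 m.
Subtracting the expected shift leaves a residual of -187.5 − (-166) = -21.5 m north and -299.0 − (-288) = -11.0 m east.
Residual distance = √((-21.5)² + (-11.0)²) = 24.1 m.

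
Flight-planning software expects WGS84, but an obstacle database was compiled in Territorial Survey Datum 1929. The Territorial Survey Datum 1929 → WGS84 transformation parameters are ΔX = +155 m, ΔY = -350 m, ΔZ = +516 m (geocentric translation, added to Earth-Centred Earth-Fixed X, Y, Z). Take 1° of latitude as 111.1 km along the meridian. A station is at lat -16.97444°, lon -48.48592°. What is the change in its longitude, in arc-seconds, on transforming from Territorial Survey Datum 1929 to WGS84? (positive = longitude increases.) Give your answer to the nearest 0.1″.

Δλ = -3.9″

sin φ = -0.291945, cos φ = 0.956435, sin λ = -0.748793, cos λ = 0.662804.
East component: ΔE = −sin λ·ΔX + cos λ·ΔY = −(-0.748793)(155) + (0.662804)(-350) = -115.92 m.
1° of latitude spans 111100 m; at latitude φ, 1° of longitude spans that × cos φ = 106259.9 m, so Δλ = -115.92 / 106259.9 × 3600 = -3.927″.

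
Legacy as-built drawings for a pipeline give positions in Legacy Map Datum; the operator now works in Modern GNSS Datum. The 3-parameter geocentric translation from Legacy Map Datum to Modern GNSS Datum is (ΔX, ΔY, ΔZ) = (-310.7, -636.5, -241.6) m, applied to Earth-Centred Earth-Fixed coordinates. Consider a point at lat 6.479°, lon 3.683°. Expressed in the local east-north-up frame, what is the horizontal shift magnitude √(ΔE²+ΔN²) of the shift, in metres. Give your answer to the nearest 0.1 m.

647.1 m

The local east axis at (φ, λ) is (−sin λ, cos λ, 0), so ΔE = −sin(3.683°)·(-310.7) + cos(3.683°)·(-636.5) = -615.23 m.
The local north axis is (−sin φ cos λ, −sin φ sin λ, cos φ), giving ΔN = 34.987 + 4.614 − 240.057 = -200.46 m.
Horizontal magnitude = √(ΔE² + ΔN²) = √((-615.23)² + (-200.46)²) = 647.06 m.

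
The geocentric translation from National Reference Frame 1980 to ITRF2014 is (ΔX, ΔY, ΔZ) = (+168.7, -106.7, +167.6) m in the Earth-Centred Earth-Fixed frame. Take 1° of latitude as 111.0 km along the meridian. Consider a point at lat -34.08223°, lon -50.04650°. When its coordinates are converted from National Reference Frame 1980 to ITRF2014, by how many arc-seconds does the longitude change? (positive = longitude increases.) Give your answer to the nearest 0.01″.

Δλ = 2.38″

sin φ = -0.560382, cos φ = 0.828234, sin λ = -0.766566, cos λ = 0.642166.
East component: ΔE = −sin λ·ΔX + cos λ·ΔY = −(-0.766566)(168.7) + (0.642166)(-106.7) = 60.80 m.
1° of latitude spans 111000 m; at latitude φ, 1° of longitude spans that × cos φ = 91934.0 m, so Δλ = 60.80 / 91934.0 × 3600 = 2.381″.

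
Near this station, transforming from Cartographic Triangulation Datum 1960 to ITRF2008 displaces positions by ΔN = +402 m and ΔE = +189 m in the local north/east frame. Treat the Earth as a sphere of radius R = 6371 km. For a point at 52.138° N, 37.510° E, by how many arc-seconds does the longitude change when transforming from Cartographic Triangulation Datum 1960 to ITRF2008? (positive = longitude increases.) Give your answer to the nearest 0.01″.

At latitude 52.138°, cos φ = 0.613762.
One radian of longitude at latitude φ spans R cos φ, so Δλ = ΔE / (R cos φ) = 189.0 / (6371000 × 0.613762) = 4.8334e-05 rad = 9.970″.

Δλ = 9.97″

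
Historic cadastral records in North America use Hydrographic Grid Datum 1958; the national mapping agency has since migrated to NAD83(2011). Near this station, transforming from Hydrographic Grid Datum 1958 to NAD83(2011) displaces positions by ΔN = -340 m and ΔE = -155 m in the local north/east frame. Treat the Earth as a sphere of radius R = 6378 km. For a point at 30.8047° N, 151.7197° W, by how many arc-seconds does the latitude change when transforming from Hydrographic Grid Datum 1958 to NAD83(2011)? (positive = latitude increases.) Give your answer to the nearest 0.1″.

On a sphere of radius R, 1 rad of latitude = R, so Δφ = ΔN / R = -340.0 / 6378000 = -5.3308e-05 rad = -10.996″.

Δφ = -11.0″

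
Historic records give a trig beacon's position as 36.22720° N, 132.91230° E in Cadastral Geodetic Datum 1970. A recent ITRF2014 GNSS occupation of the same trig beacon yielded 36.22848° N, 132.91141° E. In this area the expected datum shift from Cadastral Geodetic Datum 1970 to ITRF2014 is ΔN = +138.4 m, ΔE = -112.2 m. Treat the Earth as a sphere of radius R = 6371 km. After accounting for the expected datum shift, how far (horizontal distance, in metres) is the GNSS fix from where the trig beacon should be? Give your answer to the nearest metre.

33 m

Observed coordinate differences: Δφ = +0.00128°, Δλ = -0.00089°.
Converting to metres (1° lat = 111195 m, cos φ = 0.806680): observed ΔN = 142.3 m, observed ΔE = -79.8 m.
Subtracting the expected shift leaves a residual of 142.3 − (138.4) = 3.9 m north and -79.8 − (-112.2) = 32.4 m east.
Residual distance = √(3.9² + 32.4²) = 32.6 m.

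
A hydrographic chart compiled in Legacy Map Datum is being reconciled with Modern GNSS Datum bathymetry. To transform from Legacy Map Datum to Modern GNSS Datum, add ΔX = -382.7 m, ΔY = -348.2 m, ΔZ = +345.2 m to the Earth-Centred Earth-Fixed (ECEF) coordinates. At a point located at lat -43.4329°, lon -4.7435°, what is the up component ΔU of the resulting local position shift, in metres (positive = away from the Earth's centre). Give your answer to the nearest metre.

The local up (radial) axis is (cos φ cos λ, cos φ sin λ, sin φ), giving ΔU = -276.957 + 20.910 − 237.327 = -493.37 m.

ΔU = -493 m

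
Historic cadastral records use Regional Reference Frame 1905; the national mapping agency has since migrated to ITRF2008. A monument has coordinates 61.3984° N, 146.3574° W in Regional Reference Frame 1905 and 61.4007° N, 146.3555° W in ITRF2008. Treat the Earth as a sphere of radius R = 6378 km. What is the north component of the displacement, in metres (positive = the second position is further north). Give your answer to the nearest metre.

Δφ = 61.4007° − 61.3984° = +0.0023°; Δλ = -146.3555° − -146.3574° = +0.0019°.
1° along a meridian = πR/180 = 111317 m.
ΔN = Δφ × 111317 = 256.0 m; ΔE = Δλ × 111317 × cos(61.3984°) = +0.0019 × 111317 × 0.478716 = 101.2 m.

ΔN = 256 m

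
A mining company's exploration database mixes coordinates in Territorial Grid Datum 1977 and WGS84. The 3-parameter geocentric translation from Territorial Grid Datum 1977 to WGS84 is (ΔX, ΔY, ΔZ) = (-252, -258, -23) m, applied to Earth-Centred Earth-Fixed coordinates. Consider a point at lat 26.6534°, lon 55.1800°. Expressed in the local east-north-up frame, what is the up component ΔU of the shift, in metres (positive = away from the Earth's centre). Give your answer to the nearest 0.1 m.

ΔU = -328.2 m

At φ = 26.6534°, λ = 55.1800°: sin φ = 0.448592, cos φ = 0.893737, sin λ = 0.820950, cos λ = 0.571000.
ΔU = cos φ cos λ·ΔX + cos φ sin λ·ΔY + sin φ·ΔZ = (0.893737)(0.571000)(-252) + (0.893737)(0.820950)(-258) + (0.448592)(-23) = -328.22 m.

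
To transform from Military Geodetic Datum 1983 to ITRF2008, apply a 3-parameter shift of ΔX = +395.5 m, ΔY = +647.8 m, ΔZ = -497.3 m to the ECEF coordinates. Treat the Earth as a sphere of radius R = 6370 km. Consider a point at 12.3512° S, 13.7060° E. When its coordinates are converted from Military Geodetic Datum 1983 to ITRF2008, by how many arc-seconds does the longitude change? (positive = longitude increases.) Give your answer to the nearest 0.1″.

sin φ = -0.213903, cos φ = 0.976855, sin λ = 0.236940, cos λ = 0.971524.
East component: ΔE = −sin λ·ΔX + cos λ·ΔY = −(0.236940)(395.5) + (0.971524)(647.8) = 535.64 m.
1° of latitude spans πR/180 = 111177 m; at latitude φ, 1° of longitude spans that × cos φ = 108604.3 m, so Δλ = 535.64 / 108604.3 × 3600 = 17.755″.

Δλ = 17.8″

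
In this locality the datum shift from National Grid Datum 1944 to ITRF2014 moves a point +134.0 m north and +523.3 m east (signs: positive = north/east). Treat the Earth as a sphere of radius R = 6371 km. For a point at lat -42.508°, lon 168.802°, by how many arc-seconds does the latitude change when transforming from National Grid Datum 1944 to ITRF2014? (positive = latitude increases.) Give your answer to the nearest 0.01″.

On a sphere of radius R, 1 rad of latitude = R, so Δφ = ΔN / R = 134.0 / 6371000 = 2.1033e-05 rad = 4.338″.

Δφ = 4.34″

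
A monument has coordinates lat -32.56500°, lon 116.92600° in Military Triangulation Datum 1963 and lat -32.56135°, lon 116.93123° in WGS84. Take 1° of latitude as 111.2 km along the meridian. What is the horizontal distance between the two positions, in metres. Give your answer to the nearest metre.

Δφ = -32.56135° − -32.56500° = +0.00365°; Δλ = 116.93123° − 116.92600° = +0.00523°.
ΔN = Δφ × 111200 = 405.9 m; ΔE = Δλ × 111200 × cos(-32.56500°) = +0.00523 × 111200 × 0.842781 = 490.1 m.
Distance = √(ΔE² + ΔN²) = √(490.1² + 405.9²) = 636.4 m.

636 m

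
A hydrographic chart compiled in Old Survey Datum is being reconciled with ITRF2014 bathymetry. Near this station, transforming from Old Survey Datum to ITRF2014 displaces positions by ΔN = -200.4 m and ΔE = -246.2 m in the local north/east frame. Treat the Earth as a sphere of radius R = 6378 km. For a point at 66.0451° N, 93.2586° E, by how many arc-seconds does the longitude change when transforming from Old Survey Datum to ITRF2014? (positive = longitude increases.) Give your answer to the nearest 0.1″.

Δλ = -19.6″

At latitude 66.0451°, cos φ = 0.406017.
One radian of longitude at latitude φ spans R cos φ, so Δλ = ΔE / (R cos φ) = -246.2 / (6378000 × 0.406017) = -9.5073e-05 rad = -19.610″.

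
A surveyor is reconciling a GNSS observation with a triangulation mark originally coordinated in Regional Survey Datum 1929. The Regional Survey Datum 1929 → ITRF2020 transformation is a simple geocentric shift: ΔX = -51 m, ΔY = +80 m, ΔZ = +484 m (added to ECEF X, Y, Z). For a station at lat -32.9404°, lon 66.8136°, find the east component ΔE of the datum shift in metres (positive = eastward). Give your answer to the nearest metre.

The local east axis at (φ, λ) is (−sin λ, cos λ, 0), so ΔE = −sin(66.8136°)·(-51) + cos(66.8136°)·80 = 78.38 m.

ΔE = 78 m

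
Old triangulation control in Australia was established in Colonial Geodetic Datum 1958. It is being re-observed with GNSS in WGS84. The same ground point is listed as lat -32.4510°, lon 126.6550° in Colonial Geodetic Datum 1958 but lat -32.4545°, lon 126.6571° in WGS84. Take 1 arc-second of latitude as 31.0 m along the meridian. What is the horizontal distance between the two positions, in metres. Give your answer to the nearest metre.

438 m

Δφ = -32.4545° − -32.4510° = -0.0035°; Δλ = 126.6571° − 126.6550° = +0.0021°.
1° of latitude = 3600 × 31.00 = 111600 m.
ΔN = Δφ × 111600 = -390.6 m; ΔE = Δλ × 111600 × cos(-32.4510°) = +0.0021 × 111600 × 0.843851 = 197.8 m.
Distance = √(ΔE² + ΔN²) = √(197.8² + (-390.6)²) = 437.8 m.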